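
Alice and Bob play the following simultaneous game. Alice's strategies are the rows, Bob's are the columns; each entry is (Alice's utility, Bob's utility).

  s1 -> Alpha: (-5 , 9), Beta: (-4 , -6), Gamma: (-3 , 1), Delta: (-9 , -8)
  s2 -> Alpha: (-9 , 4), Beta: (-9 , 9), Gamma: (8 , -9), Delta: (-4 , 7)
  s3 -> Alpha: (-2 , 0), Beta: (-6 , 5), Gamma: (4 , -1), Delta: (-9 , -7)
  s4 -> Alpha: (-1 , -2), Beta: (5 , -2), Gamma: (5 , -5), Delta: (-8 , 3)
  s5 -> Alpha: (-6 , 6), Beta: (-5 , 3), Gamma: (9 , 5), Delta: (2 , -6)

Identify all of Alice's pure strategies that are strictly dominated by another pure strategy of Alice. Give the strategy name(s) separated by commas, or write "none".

s1: dominated, since s4 does at least as well everywhere (Alpha: -1>-5, Beta: 5>-4, Gamma: 5>-3, Delta: -8>-9).
s2 is strictly dominated by s5 (Alpha: -6>-9, Beta: -5>-9, Gamma: 9>8, Delta: 2>-4).
s4 strictly dominates s3 — Alpha: -1>-2, Beta: 5>-6, Gamma: 5>4, Delta: -8>-9.
Nothing dominates s4: s1 at Alpha (-1>-5); s2 at Alpha (-1>-9); s3 at Alpha (-1>-2); s5 at Alpha (-1>-6).
Nothing dominates s5: s1 at Gamma (9>-3); s2 at Alpha (-6>-9); s3 at Beta (-5>-6); s4 at Gamma (9>5).

s1, s2, s3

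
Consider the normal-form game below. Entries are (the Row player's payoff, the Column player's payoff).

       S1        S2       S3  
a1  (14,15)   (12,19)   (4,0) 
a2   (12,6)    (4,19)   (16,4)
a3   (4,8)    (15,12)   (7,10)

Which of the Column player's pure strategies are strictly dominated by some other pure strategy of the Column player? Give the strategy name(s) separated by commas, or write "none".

S1, S3

S2 strictly dominates S1 — a1: 19>15, a2: 19>6, a3: 12>8.
Nothing dominates S2: S1 at a1 (19>15); S3 at a1 (19>0).
S3: dominated, since S2 does at least as well everywhere (a1: 19>0, a2: 19>4, a3: 12>10).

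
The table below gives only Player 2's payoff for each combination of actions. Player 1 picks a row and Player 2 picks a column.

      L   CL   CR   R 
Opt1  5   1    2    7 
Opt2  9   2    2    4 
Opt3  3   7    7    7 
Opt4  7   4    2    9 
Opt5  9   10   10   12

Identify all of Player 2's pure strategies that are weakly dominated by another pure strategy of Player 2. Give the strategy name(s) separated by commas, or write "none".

Nothing dominates L: CL at Opt1 (5>1); CR at Opt1 (5>2); R at Opt2 (9>4).
CL: dominated, since R does at least as well everywhere (Opt1: 7>1, Opt2: 4>2, Opt3: 7=7, Opt4: 9>4, Opt5: 12>10).
CR is weakly dominated by R (Opt1: 7>2, Opt2: 4>2, Opt3: 7=7, Opt4: 9>2, Opt5: 12>10).
R: no other strategy beats it everywhere (L at Opt1 (7>5); CL at Opt1 (7>1); CR at Opt1 (7>2)).

CL, CR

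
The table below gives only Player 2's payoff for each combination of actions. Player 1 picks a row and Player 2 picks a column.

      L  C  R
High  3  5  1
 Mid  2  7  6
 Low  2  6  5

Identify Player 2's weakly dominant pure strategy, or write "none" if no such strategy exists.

C

C vs L: High: 5>3, Mid: 7>2, Low: 6>2.
C vs R: High: 5>1, Mid: 7>6, Low: 6>5.
C is at least as good as every other strategy against every opponent action, so it is weakly dominant.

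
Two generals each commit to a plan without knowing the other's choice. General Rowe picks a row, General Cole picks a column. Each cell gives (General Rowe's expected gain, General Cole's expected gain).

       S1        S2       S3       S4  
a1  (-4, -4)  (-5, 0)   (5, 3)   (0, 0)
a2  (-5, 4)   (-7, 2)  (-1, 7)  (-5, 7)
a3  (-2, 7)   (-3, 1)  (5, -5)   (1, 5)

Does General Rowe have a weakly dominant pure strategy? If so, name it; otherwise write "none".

a3 vs a1: S1: -2>-4, S2: -3>-5, S3: 5=5, S4: 1>0.
a3 vs a2: S1: -2>-5, S2: -3>-7, S3: 5>-1, S4: 1>-5.
a3 is at least as good as every other strategy against every opponent action, so it is weakly dominant.

a3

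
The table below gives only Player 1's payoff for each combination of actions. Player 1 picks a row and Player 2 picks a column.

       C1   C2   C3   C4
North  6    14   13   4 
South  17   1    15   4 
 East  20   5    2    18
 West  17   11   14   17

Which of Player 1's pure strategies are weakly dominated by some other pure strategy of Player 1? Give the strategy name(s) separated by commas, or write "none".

none

Nothing dominates North: South at C2 (14>1); East at C2 (14>5); West at C2 (14>11).
Nothing dominates South: North at C1 (17>6); East at C3 (15>2); West at C3 (15>14).
Nothing dominates East: North at C1 (20>6); South at C1 (20>17); West at C1 (20>17).
West is not dominated — it holds its own against North at C1 (17>6); South at C2 (11>1); East at C2 (11>5).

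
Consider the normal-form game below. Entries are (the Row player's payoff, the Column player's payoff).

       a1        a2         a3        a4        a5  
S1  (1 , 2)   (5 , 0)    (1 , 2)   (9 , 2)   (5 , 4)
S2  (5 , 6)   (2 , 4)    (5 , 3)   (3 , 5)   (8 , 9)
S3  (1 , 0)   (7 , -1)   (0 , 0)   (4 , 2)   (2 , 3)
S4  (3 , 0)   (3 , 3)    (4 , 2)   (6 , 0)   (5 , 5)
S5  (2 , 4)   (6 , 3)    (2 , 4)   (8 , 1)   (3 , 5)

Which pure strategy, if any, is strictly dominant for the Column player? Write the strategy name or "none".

a5

a5 vs a1: S1: 4>2, S2: 9>6, S3: 3>0, S4: 5>0, S5: 5>4.
a5 vs a2: S1: 4>0, S2: 9>4, S3: 3>-1, S4: 5>3, S5: 5>3.
a5 vs a3: S1: 4>2, S2: 9>3, S3: 3>0, S4: 5>2, S5: 5>4.
a5 vs a4: S1: 4>2, S2: 9>5, S3: 3>2, S4: 5>0, S5: 5>1.
a5 strictly beats every other strategy against every opponent action, so it is strictly dominant.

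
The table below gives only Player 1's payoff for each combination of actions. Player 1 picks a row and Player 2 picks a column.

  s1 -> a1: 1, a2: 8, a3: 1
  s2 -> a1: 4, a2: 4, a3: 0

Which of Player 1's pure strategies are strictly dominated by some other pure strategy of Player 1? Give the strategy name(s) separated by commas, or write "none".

none

s1 is not dominated — it holds its own against s2 at a2 (8>4).
s2 is not dominated — it holds its own against s1 at a1 (4>1).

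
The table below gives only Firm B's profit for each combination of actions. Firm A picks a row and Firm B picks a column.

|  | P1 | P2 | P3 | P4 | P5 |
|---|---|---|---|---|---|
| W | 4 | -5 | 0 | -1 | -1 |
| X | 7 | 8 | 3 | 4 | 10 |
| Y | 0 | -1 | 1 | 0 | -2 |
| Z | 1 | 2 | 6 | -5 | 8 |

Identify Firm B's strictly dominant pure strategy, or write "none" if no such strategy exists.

P1 fails to dominate P2 at X (7<8).
P2 fails to dominate P1 at W (-5<4).
P3 fails to dominate P1 at W (0<4).
P4 fails to dominate P1 at W (-1<4).
P5 fails to dominate P1 at W (-1<4).
No single strategy dominates all the others.

none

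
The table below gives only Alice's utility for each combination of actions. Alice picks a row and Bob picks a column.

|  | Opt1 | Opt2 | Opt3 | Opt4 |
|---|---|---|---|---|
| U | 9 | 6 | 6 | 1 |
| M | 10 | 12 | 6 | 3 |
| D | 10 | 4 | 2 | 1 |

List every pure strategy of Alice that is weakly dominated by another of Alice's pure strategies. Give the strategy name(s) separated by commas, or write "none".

M weakly dominates U — Opt1: 10>9, Opt2: 12>6, Opt3: 6=6, Opt4: 3>1.
M: no other strategy beats it everywhere (U at Opt1 (10>9); D at Opt2 (12>4)).
M weakly dominates D — Opt1: 10=10, Opt2: 12>4, Opt3: 6>2, Opt4: 3>1.

U, D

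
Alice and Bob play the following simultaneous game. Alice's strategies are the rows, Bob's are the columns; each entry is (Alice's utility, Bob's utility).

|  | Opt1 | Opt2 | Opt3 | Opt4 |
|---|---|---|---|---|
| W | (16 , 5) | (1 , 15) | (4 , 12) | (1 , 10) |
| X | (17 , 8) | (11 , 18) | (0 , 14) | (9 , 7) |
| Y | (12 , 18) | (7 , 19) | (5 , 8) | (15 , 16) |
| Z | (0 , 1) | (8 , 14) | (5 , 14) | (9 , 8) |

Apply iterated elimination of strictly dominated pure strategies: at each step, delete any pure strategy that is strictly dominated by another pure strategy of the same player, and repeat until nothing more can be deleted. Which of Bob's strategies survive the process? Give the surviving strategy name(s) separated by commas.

Column Opt1 is eliminated: Opt2 beats it against every remaining row (W: 15>5, X: 18>8, Y: 19>18, Z: 14>1).
For Alice, Y strictly dominates W on the remaining columns (Opt2: 7>1, Opt3: 5>4, Opt4: 15>1); eliminate W.
Bob's strategy Opt4 is strictly dominated by Opt2 (X: 18>7, Y: 19>16, Z: 14>8) and is removed.
Among the remaining strategies, none is strictly dominated by another pure strategy of the same player, so the elimination stops.
Surviving strategies — Alice: {X, Y, Z}; Bob: {Opt2, Opt3}.

Opt2, Opt3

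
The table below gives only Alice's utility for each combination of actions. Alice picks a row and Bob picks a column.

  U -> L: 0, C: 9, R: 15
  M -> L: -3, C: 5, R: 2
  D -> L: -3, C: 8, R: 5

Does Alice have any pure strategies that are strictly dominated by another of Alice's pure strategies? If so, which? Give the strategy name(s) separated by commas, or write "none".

Nothing dominates U: M at L (0>-3); D at L (0>-3).
M is strictly dominated by U (L: 0>-3, C: 9>5, R: 15>2).
D is strictly dominated by U (L: 0>-3, C: 9>8, R: 15>5).

M, D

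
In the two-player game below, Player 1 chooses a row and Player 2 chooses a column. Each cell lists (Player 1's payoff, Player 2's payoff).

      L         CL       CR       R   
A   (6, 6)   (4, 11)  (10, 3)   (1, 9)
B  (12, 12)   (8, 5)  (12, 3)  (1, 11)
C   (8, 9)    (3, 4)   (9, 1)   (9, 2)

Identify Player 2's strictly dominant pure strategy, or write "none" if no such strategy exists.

L fails to dominate CL at A (6<11).
CL fails to dominate L at B (5<12).
CR fails to dominate L at A (3<6).
R fails to dominate L at B (11<12).
No single strategy dominates all the others.

none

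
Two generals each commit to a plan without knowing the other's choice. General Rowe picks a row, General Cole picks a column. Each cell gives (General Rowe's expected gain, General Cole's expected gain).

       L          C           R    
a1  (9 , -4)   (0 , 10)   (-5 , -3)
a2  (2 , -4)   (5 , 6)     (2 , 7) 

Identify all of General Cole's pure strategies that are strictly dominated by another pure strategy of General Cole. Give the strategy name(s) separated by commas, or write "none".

L

L is strictly dominated by C (a1: 10>-4, a2: 6>-4).
C: no other strategy beats it everywhere (L at a1 (10>-4); R at a1 (10>-3)).
Nothing dominates R: L at a1 (-3>-4); C at a2 (7>6).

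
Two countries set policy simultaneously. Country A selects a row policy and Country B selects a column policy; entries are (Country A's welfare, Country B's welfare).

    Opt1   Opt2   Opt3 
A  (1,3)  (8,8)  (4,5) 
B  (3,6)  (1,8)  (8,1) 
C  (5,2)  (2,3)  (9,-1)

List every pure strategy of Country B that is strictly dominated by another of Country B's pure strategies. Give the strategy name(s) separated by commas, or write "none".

Opt2 strictly dominates Opt1 — A: 8>3, B: 8>6, C: 3>2.
Opt2: no other strategy beats it everywhere (Opt1 at A (8>3); Opt3 at A (8>5)).
Opt2 strictly dominates Opt3 — A: 8>5, B: 8>1, C: 3>-1.

Opt1, Opt3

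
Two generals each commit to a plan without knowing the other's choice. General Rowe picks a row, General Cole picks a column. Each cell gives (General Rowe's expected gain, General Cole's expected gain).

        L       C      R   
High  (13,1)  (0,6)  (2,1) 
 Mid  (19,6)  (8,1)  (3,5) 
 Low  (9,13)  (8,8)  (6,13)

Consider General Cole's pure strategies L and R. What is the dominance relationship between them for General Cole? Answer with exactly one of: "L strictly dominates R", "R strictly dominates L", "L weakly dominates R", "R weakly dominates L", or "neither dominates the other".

Compare L to R across each opponent action: High: 1=1, Mid: 6>5, Low: 13=13.
L is at least as good everywhere and strictly better somewhere (tied only at High, Low), so L weakly but not strictly dominates R.

L weakly dominates R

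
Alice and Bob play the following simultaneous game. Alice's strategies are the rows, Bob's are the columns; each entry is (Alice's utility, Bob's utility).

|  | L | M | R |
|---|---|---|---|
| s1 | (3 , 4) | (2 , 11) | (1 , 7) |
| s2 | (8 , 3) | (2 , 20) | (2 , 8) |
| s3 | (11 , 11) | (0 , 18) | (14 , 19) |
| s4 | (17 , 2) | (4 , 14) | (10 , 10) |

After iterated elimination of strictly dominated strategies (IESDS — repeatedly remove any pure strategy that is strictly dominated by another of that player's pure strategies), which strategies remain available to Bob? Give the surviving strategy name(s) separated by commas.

Alice's strategy s1 is strictly dominated by s4 (L: 17>3, M: 4>2, R: 10>1) and is removed.
Alice's strategy s2 is strictly dominated by s4 (L: 17>8, M: 4>2, R: 10>2) and is removed.
For Bob, M strictly dominates L on the remaining rows (s3: 18>11, s4: 14>2); eliminate L.
Among the remaining strategies, none is strictly dominated by another pure strategy of the same player, so the elimination stops.
Surviving strategies — Alice: {s3, s4}; Bob: {M, R}.

M, R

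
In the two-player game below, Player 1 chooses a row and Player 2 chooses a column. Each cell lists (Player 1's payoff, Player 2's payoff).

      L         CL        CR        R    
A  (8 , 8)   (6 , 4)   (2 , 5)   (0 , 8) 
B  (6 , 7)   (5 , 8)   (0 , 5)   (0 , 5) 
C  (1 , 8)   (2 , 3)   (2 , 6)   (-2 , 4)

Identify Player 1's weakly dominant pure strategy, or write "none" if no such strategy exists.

A vs B: L: 8>6, CL: 6>5, CR: 2>0, R: 0=0.
A vs C: L: 8>1, CL: 6>2, CR: 2=2, R: 0>-2.
A is at least as good as every other strategy against every opponent action, so it is weakly dominant.

A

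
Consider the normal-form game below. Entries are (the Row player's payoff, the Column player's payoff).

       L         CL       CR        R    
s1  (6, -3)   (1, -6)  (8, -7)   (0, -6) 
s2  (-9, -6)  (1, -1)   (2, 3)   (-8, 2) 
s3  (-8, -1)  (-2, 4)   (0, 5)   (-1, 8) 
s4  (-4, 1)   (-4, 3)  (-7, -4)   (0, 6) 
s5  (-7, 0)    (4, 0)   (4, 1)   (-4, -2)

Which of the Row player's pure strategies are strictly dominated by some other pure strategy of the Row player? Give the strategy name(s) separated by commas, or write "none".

Nothing dominates s1: s2 at L (6>-9); s3 at L (6>-8); s4 at L (6>-4); s5 at L (6>-7).
s2: dominated, since s5 does at least as well everywhere (L: -7>-9, CL: 4>1, CR: 4>2, R: -4>-8).
s3 is strictly dominated by s1 (L: 6>-8, CL: 1>-2, CR: 8>0, R: 0>-1).
Nothing dominates s4: s1 at R (0=0); s2 at L (-4>-9); s3 at L (-4>-8); s5 at L (-4>-7).
Nothing dominates s5: s1 at CL (4>1); s2 at L (-7>-9); s3 at L (-7>-8); s4 at CL (4>-4).

s2, s3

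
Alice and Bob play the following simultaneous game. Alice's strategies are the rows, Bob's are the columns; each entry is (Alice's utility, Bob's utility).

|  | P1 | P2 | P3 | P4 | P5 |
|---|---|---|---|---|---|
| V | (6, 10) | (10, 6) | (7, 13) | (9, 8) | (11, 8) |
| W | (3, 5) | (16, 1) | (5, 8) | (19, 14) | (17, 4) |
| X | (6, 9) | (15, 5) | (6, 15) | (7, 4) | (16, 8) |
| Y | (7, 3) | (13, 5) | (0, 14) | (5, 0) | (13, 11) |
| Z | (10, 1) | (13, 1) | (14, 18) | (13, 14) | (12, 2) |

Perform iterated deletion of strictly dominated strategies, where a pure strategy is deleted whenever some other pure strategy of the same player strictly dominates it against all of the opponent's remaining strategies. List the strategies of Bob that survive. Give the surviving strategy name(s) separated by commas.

For Alice, Z strictly dominates V on the remaining columns (P1: 10>6, P2: 13>10, P3: 14>7, P4: 13>9, P5: 12>11); eliminate V.
Bob's strategy P1 is strictly dominated by P3 (W: 8>5, X: 15>9, Y: 14>3, Z: 18>1) and is removed.
For Alice, W strictly dominates Y on the remaining columns (P2: 16>13, P3: 5>0, P4: 19>5, P5: 17>13); eliminate Y.
For Bob, P3 strictly dominates P2 on the remaining rows (W: 8>1, X: 15>5, Z: 18>1); eliminate P2.
Bob's strategy P5 is strictly dominated by P3 (W: 8>4, X: 15>8, Z: 18>2) and is removed.
Row X is eliminated: Z beats it against every remaining column (P3: 14>6, P4: 13>7).
Among the remaining strategies, none is strictly dominated by another pure strategy of the same player, so the elimination stops.
Surviving strategies — Alice: {W, Z}; Bob: {P3, P4}.

P3, P4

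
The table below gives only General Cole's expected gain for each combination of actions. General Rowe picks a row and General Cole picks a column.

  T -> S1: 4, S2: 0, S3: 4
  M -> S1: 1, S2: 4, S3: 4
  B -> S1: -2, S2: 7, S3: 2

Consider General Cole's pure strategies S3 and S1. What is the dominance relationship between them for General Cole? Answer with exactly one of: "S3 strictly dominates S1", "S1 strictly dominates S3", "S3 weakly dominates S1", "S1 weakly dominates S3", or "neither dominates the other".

S3 weakly dominates S1

Compare S3 to S1 across each choice by General Rowe: T: 4=4, M: 4>1, B: 2>-2.
S3 is at least as good everywhere and strictly better somewhere (tied only at T), so S3 weakly but not strictly dominates S1.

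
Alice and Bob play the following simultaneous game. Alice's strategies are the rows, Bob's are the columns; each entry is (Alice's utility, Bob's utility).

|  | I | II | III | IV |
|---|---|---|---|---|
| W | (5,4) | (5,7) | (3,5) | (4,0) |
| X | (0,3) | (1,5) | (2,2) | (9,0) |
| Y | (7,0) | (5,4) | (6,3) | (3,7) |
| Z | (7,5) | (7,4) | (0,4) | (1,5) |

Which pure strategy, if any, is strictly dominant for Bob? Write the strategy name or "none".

I fails to dominate II at W (4<7).
II fails to dominate I at Z (4<5).
III fails to dominate I at X (2<3).
IV fails to dominate I at W (0<4).
No single strategy dominates all the others.

none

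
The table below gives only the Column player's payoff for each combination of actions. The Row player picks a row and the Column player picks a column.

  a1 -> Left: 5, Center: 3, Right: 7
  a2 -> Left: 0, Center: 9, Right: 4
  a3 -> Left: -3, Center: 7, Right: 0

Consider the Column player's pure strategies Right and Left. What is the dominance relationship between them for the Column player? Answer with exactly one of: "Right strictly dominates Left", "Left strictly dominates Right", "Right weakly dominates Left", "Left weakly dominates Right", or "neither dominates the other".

Right strictly dominates Left

Compare Right to Left across each choice by the Row player: a1: 7>5, a2: 4>0, a3: 0>-3.
Every comparison favours Right, so Right strictly dominates Left.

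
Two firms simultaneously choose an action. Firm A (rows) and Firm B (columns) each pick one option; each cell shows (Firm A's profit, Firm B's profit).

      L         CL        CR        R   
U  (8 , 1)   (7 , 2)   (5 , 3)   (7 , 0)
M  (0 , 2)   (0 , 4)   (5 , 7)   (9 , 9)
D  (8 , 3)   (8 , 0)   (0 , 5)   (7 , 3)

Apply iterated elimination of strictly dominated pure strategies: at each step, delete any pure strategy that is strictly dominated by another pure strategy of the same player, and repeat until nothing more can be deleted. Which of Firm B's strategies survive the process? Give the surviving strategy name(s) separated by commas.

CR, R

For Firm B, CR strictly dominates L on the remaining rows (U: 3>1, M: 7>2, D: 5>3); eliminate L.
Firm B's strategy CL is strictly dominated by CR (U: 3>2, M: 7>4, D: 5>0) and is removed.
Row D is eliminated: M beats it against every remaining column (CR: 5>0, R: 9>7).
Among the remaining strategies, none is strictly dominated by another pure strategy of the same player, so the elimination stops.
Surviving strategies — Firm A: {U, M}; Firm B: {CR, R}.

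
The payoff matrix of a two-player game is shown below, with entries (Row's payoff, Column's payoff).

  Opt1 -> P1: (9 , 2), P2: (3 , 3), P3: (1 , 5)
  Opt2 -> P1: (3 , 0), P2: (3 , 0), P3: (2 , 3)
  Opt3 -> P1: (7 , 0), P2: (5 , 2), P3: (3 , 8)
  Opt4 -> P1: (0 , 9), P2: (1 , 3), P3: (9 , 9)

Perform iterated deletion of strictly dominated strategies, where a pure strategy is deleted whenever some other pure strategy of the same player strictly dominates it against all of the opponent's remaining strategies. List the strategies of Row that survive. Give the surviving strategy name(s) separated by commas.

Opt1, Opt3, Opt4

Row's strategy Opt2 is strictly dominated by Opt3 (P1: 7>3, P2: 5>3, P3: 3>2) and is removed.
Column's strategy P2 is strictly dominated by P3 (Opt1: 5>3, Opt3: 8>2, Opt4: 9>3) and is removed.
Among the remaining strategies, none is strictly dominated by another pure strategy of the same player, so the elimination stops.
Surviving strategies — Row: {Opt1, Opt3, Opt4}; Column: {P1, P3}.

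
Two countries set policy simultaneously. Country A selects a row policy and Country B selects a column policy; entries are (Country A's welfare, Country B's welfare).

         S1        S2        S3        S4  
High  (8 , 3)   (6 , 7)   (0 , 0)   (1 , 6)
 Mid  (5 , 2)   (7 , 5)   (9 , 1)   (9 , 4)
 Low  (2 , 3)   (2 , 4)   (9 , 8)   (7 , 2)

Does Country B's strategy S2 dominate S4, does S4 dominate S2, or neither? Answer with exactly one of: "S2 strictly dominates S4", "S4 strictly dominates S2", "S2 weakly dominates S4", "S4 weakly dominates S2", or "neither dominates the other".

S2's payoffs vs S4's, by Country A's action — High: 7>6, Mid: 5>4, Low: 4>2.
Every comparison favours S2, so S2 strictly dominates S4.

S2 strictly dominates S4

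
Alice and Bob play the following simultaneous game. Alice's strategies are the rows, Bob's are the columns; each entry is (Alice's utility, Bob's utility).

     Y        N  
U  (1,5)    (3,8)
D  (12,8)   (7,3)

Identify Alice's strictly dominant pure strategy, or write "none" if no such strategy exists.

D

D vs U: Y: 12>1, N: 7>3.
D strictly beats every other strategy against every opponent action, so it is strictly dominant.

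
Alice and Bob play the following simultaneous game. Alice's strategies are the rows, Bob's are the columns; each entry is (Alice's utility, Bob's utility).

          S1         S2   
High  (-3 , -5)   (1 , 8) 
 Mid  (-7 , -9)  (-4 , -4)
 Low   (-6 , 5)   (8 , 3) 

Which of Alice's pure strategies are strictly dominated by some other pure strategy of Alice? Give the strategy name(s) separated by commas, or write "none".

High: no other strategy beats it everywhere (Mid at S1 (-3>-7); Low at S1 (-3>-6)).
Mid is strictly dominated by High (S1: -3>-7, S2: 1>-4).
Low is not dominated — it holds its own against High at S2 (8>1); Mid at S1 (-6>-7).

Mid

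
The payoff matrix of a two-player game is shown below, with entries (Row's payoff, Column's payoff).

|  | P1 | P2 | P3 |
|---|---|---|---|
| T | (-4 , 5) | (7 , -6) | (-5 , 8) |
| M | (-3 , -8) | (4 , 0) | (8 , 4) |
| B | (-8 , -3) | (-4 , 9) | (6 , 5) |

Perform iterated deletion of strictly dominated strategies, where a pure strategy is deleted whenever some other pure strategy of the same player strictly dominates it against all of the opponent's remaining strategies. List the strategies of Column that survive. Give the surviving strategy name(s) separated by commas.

For Row, M strictly dominates B on the remaining columns (P1: -3>-8, P2: 4>-4, P3: 8>6); eliminate B.
Column's strategy P1 is strictly dominated by P3 (T: 8>5, M: 4>-8) and is removed.
Column P2 is eliminated: P3 beats it against every remaining row (T: 8>-6, M: 4>0).
Row's strategy T is strictly dominated by M (P3: 8>-5) and is removed.
Among the remaining strategies, none is strictly dominated by another pure strategy of the same player, so the elimination stops.
Surviving strategies — Row: {M}; Column: {P3}.

P3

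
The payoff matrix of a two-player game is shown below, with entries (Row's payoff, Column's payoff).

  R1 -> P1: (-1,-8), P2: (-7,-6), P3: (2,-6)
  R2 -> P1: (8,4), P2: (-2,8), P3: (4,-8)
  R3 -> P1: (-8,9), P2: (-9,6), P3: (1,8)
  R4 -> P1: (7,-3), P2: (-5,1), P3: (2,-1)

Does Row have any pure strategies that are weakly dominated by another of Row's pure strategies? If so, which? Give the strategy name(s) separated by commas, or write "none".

R1, R3, R4

R1: dominated, since R2 does at least as well everywhere (P1: 8>-1, P2: -2>-7, P3: 4>2).
R2: no other strategy beats it everywhere (R1 at P1 (8>-1); R3 at P1 (8>-8); R4 at P1 (8>7)).
R1 weakly dominates R3 — P1: -1>-8, P2: -7>-9, P3: 2>1.
R4 is weakly dominated by R2 (P1: 8>7, P2: -2>-5, P3: 4>2).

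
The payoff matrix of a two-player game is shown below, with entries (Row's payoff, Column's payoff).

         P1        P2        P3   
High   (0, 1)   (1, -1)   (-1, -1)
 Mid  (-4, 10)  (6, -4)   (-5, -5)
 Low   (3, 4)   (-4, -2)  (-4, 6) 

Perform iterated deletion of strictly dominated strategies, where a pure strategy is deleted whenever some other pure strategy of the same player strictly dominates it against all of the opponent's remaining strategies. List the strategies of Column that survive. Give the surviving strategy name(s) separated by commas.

P1, P3

Column's strategy P2 is strictly dominated by P1 (High: 1>-1, Mid: 10>-4, Low: 4>-2) and is removed.
Row Mid is eliminated: High beats it against every remaining column (P1: 0>-4, P3: -1>-5).
Among the remaining strategies, none is strictly dominated by another pure strategy of the same player, so the elimination stops.
Surviving strategies — Row: {High, Low}; Column: {P1, P3}.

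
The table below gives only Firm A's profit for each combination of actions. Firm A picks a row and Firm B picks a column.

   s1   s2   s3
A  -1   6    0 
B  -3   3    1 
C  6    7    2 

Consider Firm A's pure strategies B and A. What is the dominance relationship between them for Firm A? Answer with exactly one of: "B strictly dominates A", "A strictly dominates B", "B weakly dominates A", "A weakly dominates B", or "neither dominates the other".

Compare B to A across every action of Firm B: s1: -3<-1, s2: 3<6, s3: 1>0.
B does better at s3 but worse at s1, s2; neither strategy dominates the other.

neither dominates the other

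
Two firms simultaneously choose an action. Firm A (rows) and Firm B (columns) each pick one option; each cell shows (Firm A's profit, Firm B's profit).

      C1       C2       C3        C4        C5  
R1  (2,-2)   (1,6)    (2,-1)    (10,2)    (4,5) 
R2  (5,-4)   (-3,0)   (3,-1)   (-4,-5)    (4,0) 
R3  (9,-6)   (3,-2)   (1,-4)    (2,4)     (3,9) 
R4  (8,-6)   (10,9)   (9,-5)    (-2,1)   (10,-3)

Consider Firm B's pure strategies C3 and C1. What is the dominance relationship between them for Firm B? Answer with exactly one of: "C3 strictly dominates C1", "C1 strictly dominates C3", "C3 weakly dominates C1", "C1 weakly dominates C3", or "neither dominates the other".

C3 strictly dominates C1

Compare C3 to C1 across each opponent action: R1: -1>-2, R2: -1>-4, R3: -4>-6, R4: -5>-6.
C3 gives a strictly higher payoff against each opponent action, so C3 strictly dominates C1.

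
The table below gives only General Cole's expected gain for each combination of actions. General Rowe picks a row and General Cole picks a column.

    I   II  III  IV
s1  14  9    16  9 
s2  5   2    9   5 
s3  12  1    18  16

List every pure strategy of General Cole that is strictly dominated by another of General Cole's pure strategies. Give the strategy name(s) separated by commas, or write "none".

I, II, IV

I is strictly dominated by III (s1: 16>14, s2: 9>5, s3: 18>12).
II is strictly dominated by I (s1: 14>9, s2: 5>2, s3: 12>1).
Nothing dominates III: I at s1 (16>14); II at s1 (16>9); IV at s1 (16>9).
III strictly dominates IV — s1: 16>9, s2: 9>5, s3: 18>16.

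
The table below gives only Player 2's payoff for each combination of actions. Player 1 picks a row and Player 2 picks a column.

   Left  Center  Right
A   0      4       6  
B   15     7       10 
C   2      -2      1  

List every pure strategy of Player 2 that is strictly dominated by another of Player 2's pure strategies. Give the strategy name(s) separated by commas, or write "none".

Left: no other strategy beats it everywhere (Center at B (15>7); Right at B (15>10)).
Right strictly dominates Center — A: 6>4, B: 10>7, C: 1>-2.
Nothing dominates Right: Left at A (6>0); Center at A (6>4).

Center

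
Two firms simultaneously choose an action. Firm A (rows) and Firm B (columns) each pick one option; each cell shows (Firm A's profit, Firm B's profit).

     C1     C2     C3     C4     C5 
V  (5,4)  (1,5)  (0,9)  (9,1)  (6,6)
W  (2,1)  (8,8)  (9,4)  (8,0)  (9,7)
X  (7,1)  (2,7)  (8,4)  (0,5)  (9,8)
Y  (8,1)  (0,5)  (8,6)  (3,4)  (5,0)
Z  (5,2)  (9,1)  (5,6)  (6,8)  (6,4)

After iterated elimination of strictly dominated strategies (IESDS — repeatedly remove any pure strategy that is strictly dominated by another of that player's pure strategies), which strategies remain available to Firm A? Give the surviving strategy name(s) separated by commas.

V, W, X, Z

For Firm B, C3 strictly dominates C1 on the remaining rows (V: 9>4, W: 4>1, X: 4>1, Y: 6>1, Z: 6>2); eliminate C1.
Firm A's strategy Y is strictly dominated by W (C2: 8>0, C3: 9>8, C4: 8>3, C5: 9>5) and is removed.
Among the remaining strategies, none is strictly dominated by another pure strategy of the same player, so the elimination stops.
Surviving strategies — Firm A: {V, W, X, Z}; Firm B: {C2, C3, C4, C5}.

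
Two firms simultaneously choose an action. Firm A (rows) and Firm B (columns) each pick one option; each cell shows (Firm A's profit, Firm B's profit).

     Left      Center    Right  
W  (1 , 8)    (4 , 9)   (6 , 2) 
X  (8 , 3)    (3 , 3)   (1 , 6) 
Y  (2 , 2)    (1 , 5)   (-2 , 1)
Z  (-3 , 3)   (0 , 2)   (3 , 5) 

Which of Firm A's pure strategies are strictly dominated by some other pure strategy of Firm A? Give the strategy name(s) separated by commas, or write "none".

Y, Z

Nothing dominates W: X at Center (4>3); Y at Center (4>1); Z at Left (1>-3).
Nothing dominates X: W at Left (8>1); Y at Left (8>2); Z at Left (8>-3).
Y is strictly dominated by X (Left: 8>2, Center: 3>1, Right: 1>-2).
Z: dominated, since W does at least as well everywhere (Left: 1>-3, Center: 4>0, Right: 6>3).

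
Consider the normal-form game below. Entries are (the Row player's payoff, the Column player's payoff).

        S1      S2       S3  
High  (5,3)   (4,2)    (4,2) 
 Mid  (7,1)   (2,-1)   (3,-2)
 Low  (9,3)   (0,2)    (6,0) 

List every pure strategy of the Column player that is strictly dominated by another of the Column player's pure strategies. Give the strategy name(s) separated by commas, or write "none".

Nothing dominates S1: S2 at High (3>2); S3 at High (3>2).
S1 strictly dominates S2 — High: 3>2, Mid: 1>-1, Low: 3>2.
S3: dominated, since S1 does at least as well everywhere (High: 3>2, Mid: 1>-2, Low: 3>0).

S2, S3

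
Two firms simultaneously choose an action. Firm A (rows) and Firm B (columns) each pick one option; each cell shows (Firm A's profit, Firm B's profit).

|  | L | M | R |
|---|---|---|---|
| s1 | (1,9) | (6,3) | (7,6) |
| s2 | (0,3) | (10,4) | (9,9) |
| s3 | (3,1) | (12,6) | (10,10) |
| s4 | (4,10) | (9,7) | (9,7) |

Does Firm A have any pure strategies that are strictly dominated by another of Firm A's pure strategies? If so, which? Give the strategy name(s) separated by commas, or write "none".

s1, s2

s3 strictly dominates s1 — L: 3>1, M: 12>6, R: 10>7.
s3 strictly dominates s2 — L: 3>0, M: 12>10, R: 10>9.
Nothing dominates s3: s1 at L (3>1); s2 at L (3>0); s4 at M (12>9).
s4: no other strategy beats it everywhere (s1 at L (4>1); s2 at L (4>0); s3 at L (4>3)).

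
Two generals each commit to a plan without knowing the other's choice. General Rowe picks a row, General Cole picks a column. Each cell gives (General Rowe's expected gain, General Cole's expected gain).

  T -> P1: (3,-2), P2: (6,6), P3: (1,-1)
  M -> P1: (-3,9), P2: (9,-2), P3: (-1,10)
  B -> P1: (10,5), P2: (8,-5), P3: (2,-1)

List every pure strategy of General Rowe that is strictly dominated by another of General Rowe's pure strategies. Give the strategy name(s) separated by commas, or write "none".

T

T is strictly dominated by B (P1: 10>3, P2: 8>6, P3: 2>1).
Nothing dominates M: T at P2 (9>6); B at P2 (9>8).
B: no other strategy beats it everywhere (T at P1 (10>3); M at P1 (10>-3)).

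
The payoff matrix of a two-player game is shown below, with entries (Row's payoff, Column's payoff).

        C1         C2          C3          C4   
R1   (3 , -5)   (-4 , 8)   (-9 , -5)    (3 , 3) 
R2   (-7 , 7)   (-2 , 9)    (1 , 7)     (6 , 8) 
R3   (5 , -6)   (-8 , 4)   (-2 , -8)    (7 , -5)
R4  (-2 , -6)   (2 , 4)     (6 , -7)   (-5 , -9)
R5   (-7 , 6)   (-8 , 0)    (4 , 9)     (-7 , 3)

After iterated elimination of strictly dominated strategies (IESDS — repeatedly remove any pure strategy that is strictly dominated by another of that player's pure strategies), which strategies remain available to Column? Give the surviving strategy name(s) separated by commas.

C2

Row's strategy R5 is strictly dominated by R4 (C1: -2>-7, C2: 2>-8, C3: 6>4, C4: -5>-7) and is removed.
Column's strategy C1 is strictly dominated by C2 (R1: 8>-5, R2: 9>7, R3: 4>-6, R4: 4>-6) and is removed.
Row's strategy R1 is strictly dominated by R2 (C2: -2>-4, C3: 1>-9, C4: 6>3) and is removed.
For Column, C2 strictly dominates C3 on the remaining rows (R2: 9>7, R3: 4>-8, R4: 4>-7); eliminate C3.
Column's strategy C4 is strictly dominated by C2 (R2: 9>8, R3: 4>-5, R4: 4>-9) and is removed.
Row R2 is eliminated: R4 beats it against every remaining column (C2: 2>-2).
Row R3 is eliminated: R4 beats it against every remaining column (C2: 2>-8).
Among the remaining strategies, none is strictly dominated by another pure strategy of the same player, so the elimination stops.
Surviving strategies — Row: {R4}; Column: {C2}.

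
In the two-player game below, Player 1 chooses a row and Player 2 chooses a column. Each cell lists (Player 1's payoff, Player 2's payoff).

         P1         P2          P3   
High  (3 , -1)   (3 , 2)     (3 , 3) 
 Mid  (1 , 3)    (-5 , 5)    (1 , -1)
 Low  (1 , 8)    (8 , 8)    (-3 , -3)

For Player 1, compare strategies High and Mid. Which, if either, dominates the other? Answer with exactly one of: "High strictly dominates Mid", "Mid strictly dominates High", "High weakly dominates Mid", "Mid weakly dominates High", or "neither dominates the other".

High strictly dominates Mid

High's payoffs vs Mid's, by Player 2's action — P1: 3>1, P2: 3>-5, P3: 3>1.
High gives a strictly higher payoff against each choice by Player 2, so High strictly dominates Mid.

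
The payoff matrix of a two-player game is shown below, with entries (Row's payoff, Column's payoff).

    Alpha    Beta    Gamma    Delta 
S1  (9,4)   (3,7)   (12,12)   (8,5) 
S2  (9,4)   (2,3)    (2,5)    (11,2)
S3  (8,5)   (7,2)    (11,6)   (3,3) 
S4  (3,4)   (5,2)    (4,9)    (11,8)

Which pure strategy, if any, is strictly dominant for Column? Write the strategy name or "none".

Gamma

Gamma vs Alpha: S1: 12>4, S2: 5>4, S3: 6>5, S4: 9>4.
Gamma vs Beta: S1: 12>7, S2: 5>3, S3: 6>2, S4: 9>2.
Gamma vs Delta: S1: 12>5, S2: 5>2, S3: 6>3, S4: 9>8.
Gamma strictly beats every other strategy against every opponent action, so it is strictly dominant.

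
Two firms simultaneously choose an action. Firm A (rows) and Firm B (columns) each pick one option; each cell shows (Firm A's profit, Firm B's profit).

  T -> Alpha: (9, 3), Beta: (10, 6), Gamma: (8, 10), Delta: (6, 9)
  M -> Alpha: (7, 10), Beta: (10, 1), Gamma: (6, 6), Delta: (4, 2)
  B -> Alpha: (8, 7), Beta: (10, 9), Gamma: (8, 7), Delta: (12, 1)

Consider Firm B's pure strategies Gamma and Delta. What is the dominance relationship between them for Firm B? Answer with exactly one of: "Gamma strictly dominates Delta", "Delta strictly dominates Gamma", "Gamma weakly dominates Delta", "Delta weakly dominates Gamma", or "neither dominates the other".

Gamma's payoffs vs Delta's, by Firm A's action — T: 10>9, M: 6>2, B: 7>1.
Every comparison favours Gamma, so Gamma strictly dominates Delta.

Gamma strictly dominates Delta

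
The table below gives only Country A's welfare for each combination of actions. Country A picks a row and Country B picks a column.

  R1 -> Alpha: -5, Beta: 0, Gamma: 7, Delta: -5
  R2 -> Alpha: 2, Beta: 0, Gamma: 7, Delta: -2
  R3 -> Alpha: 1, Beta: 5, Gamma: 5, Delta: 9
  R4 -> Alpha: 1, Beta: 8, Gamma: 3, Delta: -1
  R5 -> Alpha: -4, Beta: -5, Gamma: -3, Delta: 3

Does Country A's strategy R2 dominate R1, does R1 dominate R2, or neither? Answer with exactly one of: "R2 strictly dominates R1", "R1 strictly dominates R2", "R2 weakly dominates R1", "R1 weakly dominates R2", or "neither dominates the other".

R2 weakly dominates R1

R2's payoffs vs R1's, by Country B's action — Alpha: 2>-5, Beta: 0=0, Gamma: 7=7, Delta: -2>-5.
R2 is at least as good everywhere and strictly better somewhere (tied only at Beta, Gamma), so R2 weakly but not strictly dominates R1.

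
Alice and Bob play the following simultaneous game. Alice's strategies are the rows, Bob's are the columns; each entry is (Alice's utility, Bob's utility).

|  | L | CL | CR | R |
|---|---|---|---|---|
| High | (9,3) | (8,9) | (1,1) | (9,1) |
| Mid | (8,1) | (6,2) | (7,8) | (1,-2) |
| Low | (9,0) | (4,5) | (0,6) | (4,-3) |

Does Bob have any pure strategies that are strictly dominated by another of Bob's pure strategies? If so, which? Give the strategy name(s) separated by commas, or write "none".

L: dominated, since CL does at least as well everywhere (High: 9>3, Mid: 2>1, Low: 5>0).
CL: no other strategy beats it everywhere (L at High (9>3); CR at High (9>1); R at High (9>1)).
CR: no other strategy beats it everywhere (L at Mid (8>1); CL at Mid (8>2); R at High (1=1)).
R is strictly dominated by L (High: 3>1, Mid: 1>-2, Low: 0>-3).

L, R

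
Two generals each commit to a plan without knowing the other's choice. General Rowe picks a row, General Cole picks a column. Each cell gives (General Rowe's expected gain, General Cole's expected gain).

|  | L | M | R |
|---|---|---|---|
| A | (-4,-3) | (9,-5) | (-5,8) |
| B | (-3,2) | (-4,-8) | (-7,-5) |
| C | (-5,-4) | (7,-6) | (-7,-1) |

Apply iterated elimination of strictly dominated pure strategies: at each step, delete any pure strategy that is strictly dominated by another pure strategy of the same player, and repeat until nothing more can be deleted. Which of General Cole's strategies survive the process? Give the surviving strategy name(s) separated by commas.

General Rowe's strategy C is strictly dominated by A (L: -4>-5, M: 9>7, R: -5>-7) and is removed.
Column M is eliminated: L beats it against every remaining row (A: -3>-5, B: 2>-8).
Among the remaining strategies, none is strictly dominated by another pure strategy of the same player, so the elimination stops.
Surviving strategies — General Rowe: {A, B}; General Cole: {L, R}.

L, R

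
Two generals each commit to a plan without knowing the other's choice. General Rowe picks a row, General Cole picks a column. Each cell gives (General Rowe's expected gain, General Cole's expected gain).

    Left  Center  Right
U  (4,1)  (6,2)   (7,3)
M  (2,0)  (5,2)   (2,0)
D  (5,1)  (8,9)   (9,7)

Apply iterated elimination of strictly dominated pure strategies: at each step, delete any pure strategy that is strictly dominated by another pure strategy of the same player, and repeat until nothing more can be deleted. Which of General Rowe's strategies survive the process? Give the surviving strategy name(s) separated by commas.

D

General Rowe's strategy U is strictly dominated by D (Left: 5>4, Center: 8>6, Right: 9>7) and is removed.
For General Rowe, D strictly dominates M on the remaining columns (Left: 5>2, Center: 8>5, Right: 9>2); eliminate M.
For General Cole, Center strictly dominates Left on the remaining rows (D: 9>1); eliminate Left.
Column Right is eliminated: Center beats it against every remaining row (D: 9>7).
Among the remaining strategies, none is strictly dominated by another pure strategy of the same player, so the elimination stops.
Surviving strategies — General Rowe: {D}; General Cole: {Center}.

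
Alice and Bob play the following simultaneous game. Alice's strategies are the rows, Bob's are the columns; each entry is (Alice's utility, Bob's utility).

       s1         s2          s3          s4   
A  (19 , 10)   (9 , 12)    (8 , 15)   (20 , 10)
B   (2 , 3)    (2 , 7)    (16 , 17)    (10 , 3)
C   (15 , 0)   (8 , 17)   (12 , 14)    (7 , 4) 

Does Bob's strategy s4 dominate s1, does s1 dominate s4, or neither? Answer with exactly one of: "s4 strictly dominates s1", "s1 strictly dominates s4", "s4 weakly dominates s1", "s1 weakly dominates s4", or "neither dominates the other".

Compare s4 to s1 across each opponent action: A: 10=10, B: 3=3, C: 4>0.
s4 is at least as good everywhere and strictly better somewhere (tied only at A, B), so s4 weakly but not strictly dominates s1.

s4 weakly dominates s1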